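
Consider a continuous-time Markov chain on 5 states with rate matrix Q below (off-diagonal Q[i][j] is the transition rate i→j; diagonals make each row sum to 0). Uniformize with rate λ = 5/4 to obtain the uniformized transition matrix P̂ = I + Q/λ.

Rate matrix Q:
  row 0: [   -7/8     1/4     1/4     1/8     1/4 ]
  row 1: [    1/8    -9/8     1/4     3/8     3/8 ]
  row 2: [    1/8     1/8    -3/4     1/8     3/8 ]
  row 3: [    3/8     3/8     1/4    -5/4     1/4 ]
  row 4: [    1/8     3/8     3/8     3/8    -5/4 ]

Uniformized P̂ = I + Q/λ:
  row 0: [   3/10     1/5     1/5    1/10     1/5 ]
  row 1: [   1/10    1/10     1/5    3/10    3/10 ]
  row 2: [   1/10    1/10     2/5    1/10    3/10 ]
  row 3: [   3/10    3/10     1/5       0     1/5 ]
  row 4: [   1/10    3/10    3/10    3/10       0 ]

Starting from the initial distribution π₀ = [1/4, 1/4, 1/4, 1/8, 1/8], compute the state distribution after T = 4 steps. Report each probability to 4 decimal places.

t=0: π = [0.2500, 0.2500, 0.2500, 0.1250, 0.1250]
t=1: π = [0.1750, 0.1750, 0.2625, 0.1625, 0.2250]
t=2: π = [0.1675, 0.1950, 0.2750, 0.1638, 0.1988]
t=3: π = [0.1663, 0.1893, 0.2749, 0.1624, 0.2073]
t=4: π = [0.1657, 0.1906, 0.2757, 0.1631, 0.2050]

π = [0.1657, 0.1906, 0.2757, 0.1631, 0.2050]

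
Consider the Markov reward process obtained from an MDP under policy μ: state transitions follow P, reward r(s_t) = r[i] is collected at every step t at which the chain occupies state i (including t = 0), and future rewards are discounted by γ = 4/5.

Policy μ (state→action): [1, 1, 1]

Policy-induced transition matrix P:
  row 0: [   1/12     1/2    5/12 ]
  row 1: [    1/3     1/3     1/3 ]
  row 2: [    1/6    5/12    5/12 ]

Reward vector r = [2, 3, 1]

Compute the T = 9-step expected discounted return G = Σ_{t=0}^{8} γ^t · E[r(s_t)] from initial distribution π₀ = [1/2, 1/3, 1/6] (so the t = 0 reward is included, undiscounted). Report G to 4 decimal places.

G = 8.9017

t=0: π = [0.5000, 0.3333, 0.1667], E[r] = 2.1667, γ^t·E[r] = 2.166667, running G = 2.166667
t=1: π = [0.1806, 0.4306, 0.3889], E[r] = 2.0417, γ^t·E[r] = 1.633333, running G = 3.800000
t=2: π = [0.2234, 0.3958, 0.3808], E[r] = 2.0150, γ^t·E[r] = 1.289630, running G = 5.089630
t=3: π = [0.2140, 0.4023, 0.3837], E[r] = 2.0186, γ^t·E[r] = 1.033531, running G = 6.123160
t=4: π = [0.2159, 0.4010, 0.3831], E[r] = 2.0178, γ^t·E[r] = 0.826505, running G = 6.949666
t=5: π = [0.2155, 0.4012, 0.3833], E[r] = 2.0180, γ^t·E[r] = 0.661255, running G = 7.610921
t=6: π = [0.2156, 0.4012, 0.3832], E[r] = 2.0180, γ^t·E[r] = 0.528996, running G = 8.139917
t=7: π = [0.2156, 0.4012, 0.3832], E[r] = 2.0180, γ^t·E[r] = 0.423198, running G = 8.563115
t=8: π = [0.2156, 0.4012, 0.3832], E[r] = 2.0180, γ^t·E[r] = 0.338558, running G = 8.901673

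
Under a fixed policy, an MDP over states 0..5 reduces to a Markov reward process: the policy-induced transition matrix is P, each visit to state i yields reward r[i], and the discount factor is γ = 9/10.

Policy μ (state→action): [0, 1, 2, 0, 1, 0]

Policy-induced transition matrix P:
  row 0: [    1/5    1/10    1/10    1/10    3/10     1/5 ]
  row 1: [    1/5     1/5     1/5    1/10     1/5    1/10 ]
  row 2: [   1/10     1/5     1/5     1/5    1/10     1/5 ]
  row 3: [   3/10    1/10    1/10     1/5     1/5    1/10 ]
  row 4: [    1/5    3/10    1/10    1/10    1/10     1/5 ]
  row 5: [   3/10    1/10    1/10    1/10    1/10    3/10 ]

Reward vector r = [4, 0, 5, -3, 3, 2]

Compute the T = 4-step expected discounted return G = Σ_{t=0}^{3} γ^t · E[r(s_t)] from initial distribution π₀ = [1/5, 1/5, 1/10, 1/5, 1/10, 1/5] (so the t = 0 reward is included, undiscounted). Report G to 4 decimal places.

t=0: π = [0.2000, 0.2000, 0.1000, 0.2000, 0.1000, 0.2000], E[r] = 1.4000, γ^t·E[r] = 1.400000, running G = 1.400000
t=1: π = [0.2300, 0.1500, 0.1300, 0.1300, 0.1800, 0.1800], E[r] = 2.0800, γ^t·E[r] = 1.872000, running G = 3.272000
t=2: π = [0.2180, 0.1640, 0.1280, 0.1260, 0.1740, 0.1900], E[r] = 2.0360, γ^t·E[r] = 1.649160, running G = 4.921160
t=3: π = [0.2188, 0.1640, 0.1292, 0.1254, 0.1726, 0.1900], E[r] = 2.0428, γ^t·E[r] = 1.489201, running G = 6.410361

G = 6.4104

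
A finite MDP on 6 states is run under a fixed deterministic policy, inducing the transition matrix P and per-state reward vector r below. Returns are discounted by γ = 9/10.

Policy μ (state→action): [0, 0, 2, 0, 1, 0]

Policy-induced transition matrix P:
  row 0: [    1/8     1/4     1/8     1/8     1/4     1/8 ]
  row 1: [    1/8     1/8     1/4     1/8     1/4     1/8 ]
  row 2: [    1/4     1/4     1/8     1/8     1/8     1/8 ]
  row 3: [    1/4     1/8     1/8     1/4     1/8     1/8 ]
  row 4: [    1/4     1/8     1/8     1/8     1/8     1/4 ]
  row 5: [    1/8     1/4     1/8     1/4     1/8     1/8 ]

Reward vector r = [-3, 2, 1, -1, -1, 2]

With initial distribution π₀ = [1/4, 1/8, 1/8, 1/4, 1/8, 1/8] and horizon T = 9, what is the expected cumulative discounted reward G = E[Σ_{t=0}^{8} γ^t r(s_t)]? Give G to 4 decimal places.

G = -0.9410

t=0: π = [0.2500, 0.1250, 0.1250, 0.2500, 0.1250, 0.1250], E[r] = -0.5000, γ^t·E[r] = -0.500000, running G = -0.500000
t=1: π = [0.1875, 0.1875, 0.1406, 0.1719, 0.1719, 0.1406], E[r] = -0.1094, γ^t·E[r] = -0.098438, running G = -0.598438
t=2: π = [0.1855, 0.1836, 0.1484, 0.1641, 0.1719, 0.1465], E[r] = -0.0840, γ^t·E[r] = -0.068027, running G = -0.666465
t=3: π = [0.1855, 0.1851, 0.1479, 0.1638, 0.1711, 0.1465], E[r] = -0.0806, γ^t·E[r] = -0.058733, running G = -0.725198
t=4: π = [0.1854, 0.1850, 0.1481, 0.1638, 0.1713, 0.1464], E[r] = -0.0803, γ^t·E[r] = -0.052679, running G = -0.777877
t=5: π = [0.1854, 0.1850, 0.1481, 0.1638, 0.1713, 0.1464], E[r] = -0.0804, γ^t·E[r] = -0.047450, running G = -0.825327
t=6: π = [0.1854, 0.1850, 0.1481, 0.1638, 0.1713, 0.1464], E[r] = -0.0803, γ^t·E[r] = -0.042694, running G = -0.868021
t=7: π = [0.1854, 0.1850, 0.1481, 0.1638, 0.1713, 0.1464], E[r] = -0.0803, γ^t·E[r] = -0.038426, running G = -0.906446
t=8: π = [0.1854, 0.1850, 0.1481, 0.1638, 0.1713, 0.1464], E[r] = -0.0803, γ^t·E[r] = -0.034583, running G = -0.941029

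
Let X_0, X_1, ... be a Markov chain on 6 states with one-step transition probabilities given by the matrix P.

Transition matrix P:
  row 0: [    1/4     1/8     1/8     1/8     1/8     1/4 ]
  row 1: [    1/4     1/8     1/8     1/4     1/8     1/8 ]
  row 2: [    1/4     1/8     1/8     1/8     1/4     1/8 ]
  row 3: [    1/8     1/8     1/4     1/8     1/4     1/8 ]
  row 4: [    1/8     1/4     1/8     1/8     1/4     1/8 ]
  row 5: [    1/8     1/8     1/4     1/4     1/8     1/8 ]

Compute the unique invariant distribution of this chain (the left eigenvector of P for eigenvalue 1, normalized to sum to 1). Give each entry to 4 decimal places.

Balance equations π_j = Σ_i π_i·P[i][j]:
  π_0 = 1/4·π_0 + 1/4·π_1 + 1/4·π_2 + 1/8·π_3 + 1/8·π_4 + 1/8·π_5
  π_1 = 1/8·π_0 + 1/8·π_1 + 1/8·π_2 + 1/8·π_3 + 1/4·π_4 + 1/8·π_5
  π_2 = 1/8·π_0 + 1/8·π_1 + 1/8·π_2 + 1/4·π_3 + 1/8·π_4 + 1/4·π_5
  π_3 = 1/8·π_0 + 1/4·π_1 + 1/8·π_2 + 1/8·π_3 + 1/8·π_4 + 1/4·π_5
  π_4 = 1/8·π_0 + 1/8·π_1 + 1/4·π_2 + 1/4·π_3 + 1/4·π_4 + 1/8·π_5
  normalize: π_0 + π_1 + π_2 + π_3 + π_4 + π_5 = 1
Solving the linear system gives exactly π = [3/16, 1237/8320, 1363/8320, 1349/8320, 197/1040, 19/128].

π = [0.1875, 0.1487, 0.1638, 0.1621, 0.1894, 0.1484]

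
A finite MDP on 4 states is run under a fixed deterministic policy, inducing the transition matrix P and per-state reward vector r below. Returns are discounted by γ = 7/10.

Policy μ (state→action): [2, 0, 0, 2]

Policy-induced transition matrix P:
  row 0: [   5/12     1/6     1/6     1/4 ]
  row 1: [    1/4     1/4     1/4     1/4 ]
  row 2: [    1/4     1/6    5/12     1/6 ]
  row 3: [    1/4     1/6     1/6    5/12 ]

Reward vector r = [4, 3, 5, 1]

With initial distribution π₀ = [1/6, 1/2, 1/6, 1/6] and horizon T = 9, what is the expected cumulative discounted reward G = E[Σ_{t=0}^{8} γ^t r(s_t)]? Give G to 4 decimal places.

G = 10.2941

t=0: π = [0.1667, 0.5000, 0.1667, 0.1667], E[r] = 3.1667, γ^t·E[r] = 3.166667, running G = 3.166667
t=1: π = [0.2778, 0.2083, 0.2500, 0.2639], E[r] = 3.2500, γ^t·E[r] = 2.275000, running G = 5.441667
t=2: π = [0.2963, 0.1840, 0.2465, 0.2731], E[r] = 3.2431, γ^t·E[r] = 1.589097, running G = 7.030764
t=3: π = [0.2994, 0.1820, 0.2436, 0.2750], E[r] = 3.2367, γ^t·E[r] = 1.110185, running G = 8.140948
t=4: π = [0.2999, 0.1818, 0.2427, 0.2755], E[r] = 3.2343, γ^t·E[r] = 0.776562, running G = 8.917510
t=5: π = [0.3000, 0.1818, 0.2425, 0.2757], E[r] = 3.2336, γ^t·E[r] = 0.543472, running G = 9.460983
t=6: π = [0.3000, 0.1818, 0.2424, 0.2757], E[r] = 3.2334, γ^t·E[r] = 0.380407, running G = 9.841390
t=7: π = [0.3000, 0.1818, 0.2424, 0.2758], E[r] = 3.2334, γ^t·E[r] = 0.266280, running G = 10.107670
t=8: π = [0.3000, 0.1818, 0.2424, 0.2758], E[r] = 3.2333, γ^t·E[r] = 0.186396, running G = 10.294066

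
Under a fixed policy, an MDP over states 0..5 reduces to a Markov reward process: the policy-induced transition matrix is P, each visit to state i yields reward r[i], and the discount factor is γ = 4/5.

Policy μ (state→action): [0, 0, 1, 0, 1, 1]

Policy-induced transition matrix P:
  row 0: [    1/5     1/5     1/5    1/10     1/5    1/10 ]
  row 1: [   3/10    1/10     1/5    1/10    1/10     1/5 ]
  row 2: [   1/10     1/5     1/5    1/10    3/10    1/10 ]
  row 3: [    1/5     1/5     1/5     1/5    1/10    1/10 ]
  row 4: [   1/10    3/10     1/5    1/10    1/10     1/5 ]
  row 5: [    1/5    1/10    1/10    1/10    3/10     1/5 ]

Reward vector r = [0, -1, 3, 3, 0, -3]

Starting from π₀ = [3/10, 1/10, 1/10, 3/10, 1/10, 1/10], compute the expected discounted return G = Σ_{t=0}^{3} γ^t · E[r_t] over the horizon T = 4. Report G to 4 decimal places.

t=0: π = [0.3000, 0.1000, 0.1000, 0.3000, 0.1000, 0.1000], E[r] = 0.8000, γ^t·E[r] = 0.800000, running G = 0.800000
t=1: π = [0.1900, 0.1900, 0.1900, 0.1300, 0.1700, 0.1300], E[r] = 0.3800, γ^t·E[r] = 0.304000, running G = 1.104000
t=2: π = [0.1830, 0.1850, 0.1870, 0.1130, 0.1830, 0.1490], E[r] = 0.2680, γ^t·E[r] = 0.171520, running G = 1.275520
t=3: π = [0.1815, 0.1849, 0.1851, 0.1113, 0.1855, 0.1517], E[r] = 0.2492, γ^t·E[r] = 0.127590, running G = 1.403110

G = 1.4031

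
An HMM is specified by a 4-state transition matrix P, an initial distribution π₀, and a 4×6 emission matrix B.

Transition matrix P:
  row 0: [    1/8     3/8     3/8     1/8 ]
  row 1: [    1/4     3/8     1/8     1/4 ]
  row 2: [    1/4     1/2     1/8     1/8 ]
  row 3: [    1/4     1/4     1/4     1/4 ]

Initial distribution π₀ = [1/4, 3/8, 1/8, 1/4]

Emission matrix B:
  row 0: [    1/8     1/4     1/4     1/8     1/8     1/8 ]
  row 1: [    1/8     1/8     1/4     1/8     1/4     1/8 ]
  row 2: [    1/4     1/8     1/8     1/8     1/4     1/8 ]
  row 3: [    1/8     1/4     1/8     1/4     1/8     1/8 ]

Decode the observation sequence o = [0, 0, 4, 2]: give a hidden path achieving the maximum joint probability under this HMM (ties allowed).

path = [0, 2, 1, 1]

t=0: δ = [3.125e-02, 4.688e-02, 3.125e-02, 3.125e-02]  (obs o_0=0)
t=1: δ = [1.465e-03, 2.197e-03, 2.930e-03, 1.465e-03]  ψ = [1, 1, 0, 1]  (obs o_1=0)
t=2: δ = [9.155e-05, 3.662e-04, 1.373e-04, 6.866e-05]  ψ = [2, 2, 0, 1]  (obs o_2=4)
t=3: δ = [2.289e-05, 3.433e-05, 5.722e-06, 1.144e-05]  ψ = [1, 1, 1, 1]  (obs o_3=2)
backtrack: best end state = 1; path = [0, 2, 1, 1]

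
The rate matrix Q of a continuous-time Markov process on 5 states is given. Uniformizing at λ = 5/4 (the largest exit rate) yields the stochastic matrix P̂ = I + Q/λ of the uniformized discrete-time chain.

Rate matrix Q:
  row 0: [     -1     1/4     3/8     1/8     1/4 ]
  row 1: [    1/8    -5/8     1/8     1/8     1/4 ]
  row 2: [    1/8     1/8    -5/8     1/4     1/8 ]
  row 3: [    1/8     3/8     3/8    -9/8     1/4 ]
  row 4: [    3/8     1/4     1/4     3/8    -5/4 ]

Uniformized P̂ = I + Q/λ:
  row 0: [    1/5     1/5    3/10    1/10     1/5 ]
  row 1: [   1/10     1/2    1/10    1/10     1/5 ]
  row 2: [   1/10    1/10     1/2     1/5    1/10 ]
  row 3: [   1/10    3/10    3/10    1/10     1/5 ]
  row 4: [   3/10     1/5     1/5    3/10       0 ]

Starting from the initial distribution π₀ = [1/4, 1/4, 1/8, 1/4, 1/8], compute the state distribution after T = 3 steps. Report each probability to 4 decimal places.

t=0: π = [0.2500, 0.2500, 0.1250, 0.2500, 0.1250]
t=1: π = [0.1500, 0.2875, 0.2625, 0.1375, 0.1625]
t=2: π = [0.1475, 0.2738, 0.2788, 0.1588, 0.1413]
t=3: π = [0.1430, 0.2701, 0.2869, 0.1561, 0.1439]

π = [0.1430, 0.2701, 0.2869, 0.1561, 0.1439]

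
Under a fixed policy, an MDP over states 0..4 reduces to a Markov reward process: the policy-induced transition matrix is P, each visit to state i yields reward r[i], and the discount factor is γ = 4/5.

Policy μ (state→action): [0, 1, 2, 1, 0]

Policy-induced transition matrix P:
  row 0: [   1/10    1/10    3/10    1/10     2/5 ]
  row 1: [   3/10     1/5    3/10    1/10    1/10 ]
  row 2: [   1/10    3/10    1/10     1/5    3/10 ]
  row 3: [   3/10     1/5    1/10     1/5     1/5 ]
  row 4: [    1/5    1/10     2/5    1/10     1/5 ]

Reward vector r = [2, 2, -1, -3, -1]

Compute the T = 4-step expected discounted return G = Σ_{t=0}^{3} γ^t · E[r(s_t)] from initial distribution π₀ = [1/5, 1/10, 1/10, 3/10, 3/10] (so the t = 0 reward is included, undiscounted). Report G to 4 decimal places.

G = -1.0405

t=0: π = [0.2000, 0.1000, 0.1000, 0.3000, 0.3000], E[r] = -0.7000, γ^t·E[r] = -0.700000, running G = -0.700000
t=1: π = [0.2100, 0.1600, 0.2500, 0.1400, 0.2400], E[r] = -0.1700, γ^t·E[r] = -0.136000, running G = -0.836000
t=2: π = [0.1840, 0.1800, 0.2460, 0.1390, 0.2510], E[r] = -0.1860, γ^t·E[r] = -0.119040, running G = -0.955040
t=3: π = [0.1889, 0.1811, 0.2481, 0.1385, 0.2434], E[r] = -0.1670, γ^t·E[r] = -0.085504, running G = -1.040544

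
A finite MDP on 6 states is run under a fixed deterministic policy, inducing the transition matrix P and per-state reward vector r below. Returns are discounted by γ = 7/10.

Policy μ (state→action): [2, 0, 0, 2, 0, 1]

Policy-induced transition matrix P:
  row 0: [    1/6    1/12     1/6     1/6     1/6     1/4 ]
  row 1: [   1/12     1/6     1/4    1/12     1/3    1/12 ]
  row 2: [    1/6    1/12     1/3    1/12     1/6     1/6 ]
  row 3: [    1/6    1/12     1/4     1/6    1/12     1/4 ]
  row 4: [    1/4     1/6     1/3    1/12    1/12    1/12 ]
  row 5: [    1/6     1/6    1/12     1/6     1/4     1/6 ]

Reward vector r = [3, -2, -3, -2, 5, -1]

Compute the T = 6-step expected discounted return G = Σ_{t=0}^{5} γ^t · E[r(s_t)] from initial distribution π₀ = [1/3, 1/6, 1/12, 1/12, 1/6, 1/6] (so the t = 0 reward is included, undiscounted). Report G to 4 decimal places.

t=0: π = [0.3333, 0.1667, 0.0833, 0.0833, 0.1667, 0.1667], E[r] = 0.9167, γ^t·E[r] = 0.916667, running G = 0.916667
t=1: π = [0.1667, 0.1250, 0.2153, 0.1319, 0.1875, 0.1736], E[r] = 0.1042, γ^t·E[r] = 0.072917, running G = 0.989583
t=2: π = [0.1719, 0.1238, 0.2407, 0.1227, 0.1753, 0.1655], E[r] = 0.0116, γ^t·E[r] = 0.005671, running G = 0.995255
t=3: π = [0.1710, 0.1221, 0.2428, 0.1217, 0.1763, 0.1663], E[r] = 0.0122, γ^t·E[r] = 0.004168, running G = 0.999423
t=4: π = [0.1712, 0.1221, 0.2430, 0.1216, 0.1760, 0.1662], E[r] = 0.0114, γ^t·E[r] = 0.002742, running G = 1.002165
t=5: π = [0.1712, 0.1220, 0.2430, 0.1216, 0.1761, 0.1662], E[r] = 0.0115, γ^t·E[r] = 0.001932, running G = 1.004097

G = 1.0041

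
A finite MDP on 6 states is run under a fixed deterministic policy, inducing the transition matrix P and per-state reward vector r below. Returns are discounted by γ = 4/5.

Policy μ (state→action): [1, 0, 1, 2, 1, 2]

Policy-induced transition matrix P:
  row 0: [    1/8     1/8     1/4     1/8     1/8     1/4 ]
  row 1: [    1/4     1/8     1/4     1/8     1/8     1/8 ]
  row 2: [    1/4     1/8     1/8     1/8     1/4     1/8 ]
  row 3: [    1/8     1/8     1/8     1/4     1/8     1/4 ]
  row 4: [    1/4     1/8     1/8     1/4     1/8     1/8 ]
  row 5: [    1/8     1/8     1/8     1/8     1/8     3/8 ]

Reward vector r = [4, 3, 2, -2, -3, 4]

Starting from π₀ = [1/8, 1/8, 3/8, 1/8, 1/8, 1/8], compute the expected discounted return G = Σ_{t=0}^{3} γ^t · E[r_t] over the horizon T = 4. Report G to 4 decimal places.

G = 4.4111

t=0: π = [0.1250, 0.1250, 0.3750, 0.1250, 0.1250, 0.1250], E[r] = 1.5000, γ^t·E[r] = 1.500000, running G = 1.500000
t=1: π = [0.2031, 0.1250, 0.1563, 0.1563, 0.1719, 0.1875], E[r] = 1.4219, γ^t·E[r] = 1.137500, running G = 2.637500
t=2: π = [0.1816, 0.1250, 0.1660, 0.1660, 0.1445, 0.2168], E[r] = 1.5352, γ^t·E[r] = 0.982500, running G = 3.620000
t=3: π = [0.1794, 0.1250, 0.1633, 0.1638, 0.1458, 0.2227], E[r] = 1.5452, γ^t·E[r] = 0.791125, running G = 4.411125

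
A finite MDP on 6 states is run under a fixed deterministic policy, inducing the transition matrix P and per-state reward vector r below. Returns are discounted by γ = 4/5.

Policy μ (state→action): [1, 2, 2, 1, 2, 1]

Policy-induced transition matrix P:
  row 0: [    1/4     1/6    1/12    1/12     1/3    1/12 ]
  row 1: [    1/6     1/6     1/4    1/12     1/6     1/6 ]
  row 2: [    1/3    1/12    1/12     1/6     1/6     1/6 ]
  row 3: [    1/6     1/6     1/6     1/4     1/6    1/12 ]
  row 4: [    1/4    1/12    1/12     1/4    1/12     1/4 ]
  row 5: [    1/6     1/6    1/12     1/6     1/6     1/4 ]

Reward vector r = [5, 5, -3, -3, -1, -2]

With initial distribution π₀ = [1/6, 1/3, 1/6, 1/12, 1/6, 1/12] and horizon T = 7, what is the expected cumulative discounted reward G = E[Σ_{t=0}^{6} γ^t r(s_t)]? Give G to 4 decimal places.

t=0: π = [0.1667, 0.3333, 0.1667, 0.0833, 0.1667, 0.0833], E[r] = 1.4167, γ^t·E[r] = 1.416667, running G = 1.416667
t=1: π = [0.2222, 0.1389, 0.1458, 0.1458, 0.1806, 0.1667], E[r] = 0.4167, γ^t·E[r] = 0.333333, running G = 1.750000
t=2: π = [0.2245, 0.1395, 0.1186, 0.1638, 0.1887, 0.1649], E[r] = 0.4543, γ^t·E[r] = 0.290741, running G = 2.040741
t=3: π = [0.2209, 0.1411, 0.1202, 0.1657, 0.1884, 0.1638], E[r] = 0.4360, γ^t·E[r] = 0.223210, running G = 2.263951
t=4: π = [0.2208, 0.1410, 0.1207, 0.1660, 0.1878, 0.1638], E[r] = 0.4334, γ^t·E[r] = 0.177531, running G = 2.441481
t=5: π = [0.2208, 0.1410, 0.1207, 0.1660, 0.1878, 0.1637], E[r] = 0.4337, γ^t·E[r] = 0.142107, running G = 2.583588
t=6: π = [0.2208, 0.1410, 0.1207, 0.1660, 0.1878, 0.1637], E[r] = 0.4337, γ^t·E[r] = 0.113689, running G = 2.697277

G = 2.6973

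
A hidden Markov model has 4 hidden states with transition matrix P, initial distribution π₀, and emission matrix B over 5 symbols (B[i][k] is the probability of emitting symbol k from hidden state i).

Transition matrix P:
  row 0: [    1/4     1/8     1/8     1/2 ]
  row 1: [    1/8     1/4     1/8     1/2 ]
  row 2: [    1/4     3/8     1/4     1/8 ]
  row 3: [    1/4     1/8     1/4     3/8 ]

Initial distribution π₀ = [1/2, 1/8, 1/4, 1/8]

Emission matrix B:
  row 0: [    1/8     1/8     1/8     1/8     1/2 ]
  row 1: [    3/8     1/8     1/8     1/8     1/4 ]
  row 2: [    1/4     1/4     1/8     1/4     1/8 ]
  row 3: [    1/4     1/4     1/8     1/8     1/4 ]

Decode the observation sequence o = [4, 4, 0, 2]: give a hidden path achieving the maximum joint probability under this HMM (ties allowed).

path = [0, 0, 3, 3]

t=0: δ = [2.500e-01, 3.125e-02, 3.125e-02, 3.125e-02]  (obs o_0=4)
t=1: δ = [3.125e-02, 7.812e-03, 3.906e-03, 3.125e-02]  ψ = [0, 0, 0, 0]  (obs o_1=4)
t=2: δ = [9.766e-04, 1.465e-03, 1.953e-03, 3.906e-03]  ψ = [0, 0, 3, 0]  (obs o_2=0)
t=3: δ = [1.221e-04, 9.155e-05, 1.221e-04, 1.831e-04]  ψ = [3, 2, 3, 3]  (obs o_3=2)
backtrack: best end state = 3; path = [0, 0, 3, 3]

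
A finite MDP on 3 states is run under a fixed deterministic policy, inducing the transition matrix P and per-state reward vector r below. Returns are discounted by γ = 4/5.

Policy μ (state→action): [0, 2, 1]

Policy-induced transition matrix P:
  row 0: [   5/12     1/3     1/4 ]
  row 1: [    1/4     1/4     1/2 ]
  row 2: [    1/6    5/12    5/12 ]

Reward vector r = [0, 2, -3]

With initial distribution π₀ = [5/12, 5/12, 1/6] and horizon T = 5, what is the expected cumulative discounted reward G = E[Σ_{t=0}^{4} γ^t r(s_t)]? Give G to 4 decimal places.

t=0: π = [0.4167, 0.4167, 0.1667], E[r] = 0.3333, γ^t·E[r] = 0.333333, running G = 0.333333
t=1: π = [0.3056, 0.3125, 0.3819], E[r] = -0.5208, γ^t·E[r] = -0.416667, running G = -0.083333
t=2: π = [0.2691, 0.3391, 0.3918], E[r] = -0.4971, γ^t·E[r] = -0.318148, running G = -0.401481
t=3: π = [0.2622, 0.3377, 0.4001], E[r] = -0.5248, γ^t·E[r] = -0.268691, running G = -0.670173
t=4: π = [0.2604, 0.3385, 0.4011], E[r] = -0.5263, γ^t·E[r] = -0.215560, running G = -0.885733

G = -0.8857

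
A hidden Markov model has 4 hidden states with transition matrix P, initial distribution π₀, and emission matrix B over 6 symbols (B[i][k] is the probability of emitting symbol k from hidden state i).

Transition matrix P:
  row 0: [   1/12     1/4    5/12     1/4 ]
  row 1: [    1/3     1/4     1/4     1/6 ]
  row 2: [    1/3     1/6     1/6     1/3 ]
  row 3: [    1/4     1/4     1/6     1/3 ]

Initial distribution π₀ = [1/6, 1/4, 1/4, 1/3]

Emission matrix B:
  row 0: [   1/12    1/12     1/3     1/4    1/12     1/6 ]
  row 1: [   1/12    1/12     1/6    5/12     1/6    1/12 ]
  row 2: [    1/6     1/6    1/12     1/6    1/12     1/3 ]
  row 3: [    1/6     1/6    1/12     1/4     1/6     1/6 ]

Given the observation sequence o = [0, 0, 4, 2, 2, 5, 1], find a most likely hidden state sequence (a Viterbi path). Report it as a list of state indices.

t=0: δ = [1.389e-02, 2.083e-02, 4.167e-02, 5.556e-02]  (obs o_0=0)
t=1: δ = [1.157e-03, 1.157e-03, 1.543e-03, 3.086e-03]  ψ = [2, 3, 3, 3]  (obs o_1=0)
t=2: δ = [6.430e-05, 1.286e-04, 4.287e-05, 1.715e-04]  ψ = [3, 3, 3, 3]  (obs o_2=4)
t=3: δ = [1.429e-05, 7.144e-06, 2.679e-06, 4.763e-06]  ψ = [1, 3, 1, 3]  (obs o_3=2)
t=4: δ = [7.938e-07, 5.954e-07, 4.961e-07, 2.977e-07]  ψ = [1, 0, 0, 0]  (obs o_4=2)
t=5: δ = [3.308e-08, 1.654e-08, 1.103e-07, 3.308e-08]  ψ = [1, 0, 0, 0]  (obs o_5=5)
t=6: δ = [3.063e-09, 1.531e-09, 3.063e-09, 6.125e-09]  ψ = [2, 2, 2, 2]  (obs o_6=1)
backtrack: best end state = 3; path = [3, 3, 3, 1, 0, 2, 3]

path = [3, 3, 3, 1, 0, 2, 3]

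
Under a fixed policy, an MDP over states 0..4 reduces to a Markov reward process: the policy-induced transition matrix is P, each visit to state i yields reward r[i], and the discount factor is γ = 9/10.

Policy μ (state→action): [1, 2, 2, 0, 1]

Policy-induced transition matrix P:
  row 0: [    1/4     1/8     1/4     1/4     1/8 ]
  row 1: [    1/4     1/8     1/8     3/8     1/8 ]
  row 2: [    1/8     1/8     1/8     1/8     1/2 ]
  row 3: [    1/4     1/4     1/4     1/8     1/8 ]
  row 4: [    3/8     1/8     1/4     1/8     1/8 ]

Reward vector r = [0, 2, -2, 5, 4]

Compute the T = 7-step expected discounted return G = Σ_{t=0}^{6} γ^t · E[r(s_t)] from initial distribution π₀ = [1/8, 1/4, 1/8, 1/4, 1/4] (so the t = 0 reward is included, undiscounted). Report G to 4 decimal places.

t=0: π = [0.1250, 0.2500, 0.1250, 0.2500, 0.2500], E[r] = 2.5000, γ^t·E[r] = 2.500000, running G = 2.500000
t=1: π = [0.2656, 0.1563, 0.2031, 0.2031, 0.1719], E[r] = 1.6094, γ^t·E[r] = 1.448438, running G = 3.948438
t=2: π = [0.2461, 0.1504, 0.2051, 0.1973, 0.2012], E[r] = 1.6816, γ^t·E[r] = 1.362129, running G = 5.310566
t=3: π = [0.2495, 0.1497, 0.2056, 0.1934, 0.2019], E[r] = 1.6626, γ^t·E[r] = 1.212034, running G = 6.522600
t=4: π = [0.2495, 0.1492, 0.2056, 0.1936, 0.2021], E[r] = 1.6635, γ^t·E[r] = 1.091431, running G = 7.614031
t=5: π = [0.2496, 0.1492, 0.2057, 0.1935, 0.2021], E[r] = 1.6629, γ^t·E[r] = 0.981934, running G = 8.595965
t=6: π = [0.2496, 0.1492, 0.2056, 0.1935, 0.2021], E[r] = 1.6630, γ^t·E[r] = 0.883809, running G = 9.479774

G = 9.4798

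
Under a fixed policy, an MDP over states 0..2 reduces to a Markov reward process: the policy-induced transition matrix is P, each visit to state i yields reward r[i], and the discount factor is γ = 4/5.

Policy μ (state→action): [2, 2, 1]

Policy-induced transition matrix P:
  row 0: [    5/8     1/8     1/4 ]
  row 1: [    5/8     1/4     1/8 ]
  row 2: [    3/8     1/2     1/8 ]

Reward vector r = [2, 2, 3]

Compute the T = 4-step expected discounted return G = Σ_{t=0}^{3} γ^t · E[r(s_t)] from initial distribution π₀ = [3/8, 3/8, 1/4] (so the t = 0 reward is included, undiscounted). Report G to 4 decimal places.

G = 6.5178

t=0: π = [0.3750, 0.3750, 0.2500], E[r] = 2.2500, γ^t·E[r] = 2.250000, running G = 2.250000
t=1: π = [0.5625, 0.2656, 0.1719], E[r] = 2.1719, γ^t·E[r] = 1.737500, running G = 3.987500
t=2: π = [0.5820, 0.2227, 0.1953], E[r] = 2.1953, γ^t·E[r] = 1.405000, running G = 5.392500
t=3: π = [0.5762, 0.2261, 0.1978], E[r] = 2.1978, γ^t·E[r] = 1.125250, running G = 6.517750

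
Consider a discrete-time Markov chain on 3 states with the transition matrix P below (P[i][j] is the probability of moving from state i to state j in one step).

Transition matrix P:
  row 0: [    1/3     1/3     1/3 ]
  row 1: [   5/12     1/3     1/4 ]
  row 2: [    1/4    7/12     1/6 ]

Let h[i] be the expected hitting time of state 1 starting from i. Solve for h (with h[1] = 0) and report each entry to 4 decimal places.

h = [2.4706, 0.0000, 1.9412]

First-step conditioning: h[1] = 0; for i ≠ 1, h[i] = 1 + Σ_k P[i][k]·h[k].
  h[0] = 1 + 1/3·h[0] + 1/3·h[2]
  h[2] = 1 + 1/4·h[0] + 1/6·h[2]
Solving the 2×2 linear system over states ≠ 1 gives exactly h = [42/17, 0, 33/17] (h[1] = 0 is the target).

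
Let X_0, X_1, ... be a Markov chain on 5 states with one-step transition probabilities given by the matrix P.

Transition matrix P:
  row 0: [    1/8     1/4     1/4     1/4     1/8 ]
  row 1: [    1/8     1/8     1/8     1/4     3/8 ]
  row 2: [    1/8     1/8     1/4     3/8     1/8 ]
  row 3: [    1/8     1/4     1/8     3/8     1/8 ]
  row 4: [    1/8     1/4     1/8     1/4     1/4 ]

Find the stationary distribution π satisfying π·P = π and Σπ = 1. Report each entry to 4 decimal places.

π = [0.1250, 0.2044, 0.1607, 0.3087, 0.2012]

Balance equations π_j = Σ_i π_i·P[i][j]:
  π_0 = 1/8·π_0 + 1/8·π_1 + 1/8·π_2 + 1/8·π_3 + 1/8·π_4
  π_1 = 1/4·π_0 + 1/8·π_1 + 1/8·π_2 + 1/4·π_3 + 1/4·π_4
  π_2 = 1/4·π_0 + 1/8·π_1 + 1/4·π_2 + 1/8·π_3 + 1/8·π_4
  π_3 = 1/4·π_0 + 1/4·π_1 + 3/8·π_2 + 3/8·π_3 + 1/4·π_4
  normalize: π_0 + π_1 + π_2 + π_3 + π_4 = 1
Solving the linear system gives exactly π = [1/8, 103/504, 9/56, 121/392, 355/1764].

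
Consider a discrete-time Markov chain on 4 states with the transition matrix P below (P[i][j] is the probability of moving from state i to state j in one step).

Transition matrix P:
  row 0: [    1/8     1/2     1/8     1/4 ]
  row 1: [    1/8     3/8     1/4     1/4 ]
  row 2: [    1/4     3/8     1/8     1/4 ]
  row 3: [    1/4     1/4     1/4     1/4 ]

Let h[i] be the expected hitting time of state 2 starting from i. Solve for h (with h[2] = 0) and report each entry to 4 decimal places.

First-step conditioning: h[2] = 0; for i ≠ 2, h[i] = 1 + Σ_k P[i][k]·h[k].
  h[0] = 1 + 1/8·h[0] + 1/2·h[1] + 1/4·h[3]
  h[1] = 1 + 1/8·h[0] + 3/8·h[1] + 1/4·h[3]
  h[3] = 1 + 1/4·h[0] + 1/4·h[1] + 1/4·h[3]
Solving the 3×3 linear system over states ≠ 2 gives exactly h = [288/59, 256/59, 0, 260/59] (h[2] = 0 is the target).

h = [4.8814, 4.3390, 0.0000, 4.4068]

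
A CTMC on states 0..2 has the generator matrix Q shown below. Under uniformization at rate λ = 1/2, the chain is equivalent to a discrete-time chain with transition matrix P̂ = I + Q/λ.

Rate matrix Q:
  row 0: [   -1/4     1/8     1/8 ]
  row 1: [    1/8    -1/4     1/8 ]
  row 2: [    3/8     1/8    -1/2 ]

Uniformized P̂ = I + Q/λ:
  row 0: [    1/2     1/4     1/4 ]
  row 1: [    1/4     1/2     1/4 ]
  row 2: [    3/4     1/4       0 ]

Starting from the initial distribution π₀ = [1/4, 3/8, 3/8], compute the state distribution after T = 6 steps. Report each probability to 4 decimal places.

π = [0.4666, 0.3333, 0.2000]

t=0: π = [0.2500, 0.3750, 0.3750]
t=1: π = [0.5000, 0.3438, 0.1563]
t=2: π = [0.4531, 0.3359, 0.2109]
t=3: π = [0.4688, 0.3340, 0.1973]
t=4: π = [0.4658, 0.3335, 0.2007]
t=5: π = [0.4668, 0.3334, 0.1998]
t=6: π = [0.4666, 0.3333, 0.2000]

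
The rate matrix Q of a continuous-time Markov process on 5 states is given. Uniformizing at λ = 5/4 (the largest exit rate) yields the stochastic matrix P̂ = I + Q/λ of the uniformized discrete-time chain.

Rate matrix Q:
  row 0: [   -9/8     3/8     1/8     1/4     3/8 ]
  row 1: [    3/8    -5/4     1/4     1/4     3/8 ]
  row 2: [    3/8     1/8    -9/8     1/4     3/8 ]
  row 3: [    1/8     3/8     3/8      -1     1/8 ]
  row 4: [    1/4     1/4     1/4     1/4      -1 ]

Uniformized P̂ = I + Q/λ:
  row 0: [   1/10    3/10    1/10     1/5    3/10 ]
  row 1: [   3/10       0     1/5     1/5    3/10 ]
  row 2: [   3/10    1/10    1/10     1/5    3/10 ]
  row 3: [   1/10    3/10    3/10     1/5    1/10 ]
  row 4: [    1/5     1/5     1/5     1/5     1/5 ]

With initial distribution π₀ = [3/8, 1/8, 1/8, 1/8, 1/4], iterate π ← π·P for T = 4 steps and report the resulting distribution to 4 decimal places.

t=0: π = [0.3750, 0.1250, 0.1250, 0.1250, 0.2500]
t=1: π = [0.1750, 0.2125, 0.1625, 0.2000, 0.2500]
t=2: π = [0.2000, 0.1788, 0.1863, 0.2000, 0.2350]
t=3: π = [0.1965, 0.1856, 0.1814, 0.2000, 0.2365]
t=4: π = [0.1971, 0.1844, 0.1822, 0.2000, 0.2364]

π = [0.1971, 0.1844, 0.1822, 0.2000, 0.2364]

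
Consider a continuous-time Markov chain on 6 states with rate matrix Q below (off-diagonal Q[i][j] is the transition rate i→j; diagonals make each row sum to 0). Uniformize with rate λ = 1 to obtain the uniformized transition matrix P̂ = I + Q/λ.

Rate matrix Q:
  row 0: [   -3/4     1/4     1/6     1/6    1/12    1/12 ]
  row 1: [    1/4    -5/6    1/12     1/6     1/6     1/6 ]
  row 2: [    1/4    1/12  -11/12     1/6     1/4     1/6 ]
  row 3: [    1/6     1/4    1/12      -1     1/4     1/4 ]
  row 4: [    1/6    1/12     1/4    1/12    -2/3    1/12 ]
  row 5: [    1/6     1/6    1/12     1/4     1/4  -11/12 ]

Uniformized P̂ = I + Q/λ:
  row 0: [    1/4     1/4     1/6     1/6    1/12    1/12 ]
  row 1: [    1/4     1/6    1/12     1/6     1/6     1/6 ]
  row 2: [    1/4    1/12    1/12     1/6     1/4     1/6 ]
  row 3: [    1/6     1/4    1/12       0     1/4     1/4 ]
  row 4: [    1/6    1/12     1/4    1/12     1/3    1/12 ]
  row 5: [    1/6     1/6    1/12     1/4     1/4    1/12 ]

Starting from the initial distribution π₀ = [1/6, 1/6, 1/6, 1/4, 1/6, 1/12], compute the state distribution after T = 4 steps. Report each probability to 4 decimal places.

t=0: π = [0.1667, 0.1667, 0.1667, 0.2500, 0.1667, 0.0833]
t=1: π = [0.2083, 0.1736, 0.1250, 0.1181, 0.2222, 0.1528]
t=2: π = [0.2089, 0.1649, 0.1377, 0.1412, 0.2193, 0.1279]
t=3: π = [0.2093, 0.1661, 0.1373, 0.1355, 0.2197, 0.1321]
t=4: π = [0.2094, 0.1656, 0.1374, 0.1368, 0.2196, 0.1312]

π = [0.2094, 0.1656, 0.1374, 0.1368, 0.2196, 0.1312]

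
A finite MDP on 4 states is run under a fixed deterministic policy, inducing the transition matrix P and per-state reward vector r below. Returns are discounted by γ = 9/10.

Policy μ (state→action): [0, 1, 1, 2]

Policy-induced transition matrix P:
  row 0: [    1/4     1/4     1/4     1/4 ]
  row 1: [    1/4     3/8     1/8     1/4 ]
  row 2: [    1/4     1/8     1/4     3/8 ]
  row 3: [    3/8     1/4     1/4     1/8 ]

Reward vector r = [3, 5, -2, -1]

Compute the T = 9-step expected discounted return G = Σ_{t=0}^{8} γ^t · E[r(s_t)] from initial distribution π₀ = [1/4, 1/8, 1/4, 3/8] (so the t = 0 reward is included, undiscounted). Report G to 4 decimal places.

G = 7.7431

t=0: π = [0.2500, 0.1250, 0.2500, 0.3750], E[r] = 0.5000, γ^t·E[r] = 0.500000, running G = 0.500000
t=1: π = [0.2969, 0.2344, 0.2344, 0.2344], E[r] = 1.3594, γ^t·E[r] = 1.223438, running G = 1.723438
t=2: π = [0.2793, 0.2500, 0.2207, 0.2500], E[r] = 1.3965, γ^t·E[r] = 1.131152, running G = 2.854590
t=3: π = [0.2813, 0.2537, 0.2188, 0.2463], E[r] = 1.4282, γ^t·E[r] = 1.041174, running G = 3.895764
t=4: π = [0.2808, 0.2544, 0.2183, 0.2466], E[r] = 1.4311, γ^t·E[r] = 0.938919, running G = 4.834683
t=5: π = [0.2808, 0.2545, 0.2182, 0.2465], E[r] = 1.4321, γ^t·E[r] = 0.845656, running G = 5.680339
t=6: π = [0.2808, 0.2545, 0.2182, 0.2465], E[r] = 1.4323, γ^t·E[r] = 0.761170, running G = 6.441509
t=7: π = [0.2808, 0.2545, 0.2182, 0.2465], E[r] = 1.4323, γ^t·E[r] = 0.685072, running G = 7.126580
t=8: π = [0.2808, 0.2545, 0.2182, 0.2465], E[r] = 1.4323, γ^t·E[r] = 0.616567, running G = 7.743148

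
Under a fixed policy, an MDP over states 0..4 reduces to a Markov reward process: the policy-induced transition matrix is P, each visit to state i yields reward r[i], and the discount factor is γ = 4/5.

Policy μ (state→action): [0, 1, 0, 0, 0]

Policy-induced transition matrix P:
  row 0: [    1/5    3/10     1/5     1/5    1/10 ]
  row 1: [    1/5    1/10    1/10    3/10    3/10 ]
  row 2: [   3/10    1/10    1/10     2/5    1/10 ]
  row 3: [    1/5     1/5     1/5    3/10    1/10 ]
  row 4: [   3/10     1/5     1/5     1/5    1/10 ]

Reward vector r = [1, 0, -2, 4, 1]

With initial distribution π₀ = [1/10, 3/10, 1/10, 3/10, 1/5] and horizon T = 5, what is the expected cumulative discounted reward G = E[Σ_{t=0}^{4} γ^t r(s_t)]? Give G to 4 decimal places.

G = 4.0492

t=0: π = [0.1000, 0.3000, 0.1000, 0.3000, 0.2000], E[r] = 1.3000, γ^t·E[r] = 1.300000, running G = 1.300000
t=1: π = [0.2300, 0.1700, 0.1600, 0.2800, 0.1600], E[r] = 1.1900, γ^t·E[r] = 0.952000, running G = 2.252000
t=2: π = [0.2320, 0.1900, 0.1670, 0.2770, 0.1340], E[r] = 1.1400, γ^t·E[r] = 0.729600, running G = 2.981600
t=3: π = [0.2301, 0.1875, 0.1643, 0.2801, 0.1380], E[r] = 1.1599, γ^t·E[r] = 0.593869, running G = 3.575469
t=4: π = [0.2302, 0.1878, 0.1648, 0.2796, 0.1375], E[r] = 1.1566, γ^t·E[r] = 0.473731, running G = 4.049200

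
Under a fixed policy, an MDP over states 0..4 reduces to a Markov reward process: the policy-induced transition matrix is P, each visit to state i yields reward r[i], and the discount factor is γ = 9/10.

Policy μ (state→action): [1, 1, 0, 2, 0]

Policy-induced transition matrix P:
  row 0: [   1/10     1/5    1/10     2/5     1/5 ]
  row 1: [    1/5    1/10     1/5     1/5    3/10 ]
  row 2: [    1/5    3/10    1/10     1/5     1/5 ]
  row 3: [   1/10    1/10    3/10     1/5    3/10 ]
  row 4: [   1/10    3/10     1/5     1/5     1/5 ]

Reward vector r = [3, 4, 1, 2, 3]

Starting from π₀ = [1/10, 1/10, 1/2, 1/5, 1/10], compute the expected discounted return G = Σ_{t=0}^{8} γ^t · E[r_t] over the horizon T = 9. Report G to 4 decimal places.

t=0: π = [0.1000, 0.1000, 0.5000, 0.2000, 0.1000], E[r] = 1.9000, γ^t·E[r] = 1.900000, running G = 1.900000
t=1: π = [0.1600, 0.2300, 0.1600, 0.2200, 0.2300], E[r] = 2.6900, γ^t·E[r] = 2.421000, running G = 4.321000
t=2: π = [0.1390, 0.1940, 0.1900, 0.2320, 0.2450], E[r] = 2.5820, γ^t·E[r] = 2.091420, running G = 6.412420
t=3: π = [0.1384, 0.2009, 0.1903, 0.2278, 0.2426], E[r] = 2.5925, γ^t·E[r] = 1.889933, running G = 8.302353
t=4: π = [0.1391, 0.2004, 0.1899, 0.2277, 0.2429], E[r] = 2.5929, γ^t·E[r] = 1.701215, running G = 10.003567
t=5: π = [0.1390, 0.2005, 0.1899, 0.2278, 0.2428], E[r] = 2.5929, γ^t·E[r] = 1.531090, running G = 11.534657
t=6: π = [0.1390, 0.2004, 0.1899, 0.2278, 0.2428], E[r] = 2.5928, γ^t·E[r] = 1.377945, running G = 12.912602
t=7: π = [0.1390, 0.2004, 0.1899, 0.2278, 0.2428], E[r] = 2.5929, γ^t·E[r] = 1.240159, running G = 14.152761
t=8: π = [0.1390, 0.2004, 0.1899, 0.2278, 0.2428], E[r] = 2.5929, γ^t·E[r] = 1.116142, running G = 15.268903

G = 15.2689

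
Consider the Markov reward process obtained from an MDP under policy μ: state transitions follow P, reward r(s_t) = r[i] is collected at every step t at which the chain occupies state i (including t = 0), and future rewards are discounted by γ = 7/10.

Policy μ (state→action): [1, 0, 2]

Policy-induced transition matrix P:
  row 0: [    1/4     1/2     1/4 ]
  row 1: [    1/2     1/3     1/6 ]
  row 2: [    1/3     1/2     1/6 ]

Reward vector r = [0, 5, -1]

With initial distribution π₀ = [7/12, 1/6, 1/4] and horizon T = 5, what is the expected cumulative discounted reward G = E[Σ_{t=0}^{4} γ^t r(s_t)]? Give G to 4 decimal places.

G = 4.1589

t=0: π = [0.5833, 0.1667, 0.2500], E[r] = 0.5833, γ^t·E[r] = 0.583333, running G = 0.583333
t=1: π = [0.3125, 0.4722, 0.2153], E[r] = 2.1458, γ^t·E[r] = 1.502083, running G = 2.085417
t=2: π = [0.3860, 0.4213, 0.1927], E[r] = 1.9138, γ^t·E[r] = 0.937749, running G = 3.023166
t=3: π = [0.3714, 0.4298, 0.1988], E[r] = 1.9501, γ^t·E[r] = 0.668880, running G = 3.692045
t=4: π = [0.3740, 0.4284, 0.1976], E[r] = 1.9442, γ^t·E[r] = 0.466810, running G = 4.158855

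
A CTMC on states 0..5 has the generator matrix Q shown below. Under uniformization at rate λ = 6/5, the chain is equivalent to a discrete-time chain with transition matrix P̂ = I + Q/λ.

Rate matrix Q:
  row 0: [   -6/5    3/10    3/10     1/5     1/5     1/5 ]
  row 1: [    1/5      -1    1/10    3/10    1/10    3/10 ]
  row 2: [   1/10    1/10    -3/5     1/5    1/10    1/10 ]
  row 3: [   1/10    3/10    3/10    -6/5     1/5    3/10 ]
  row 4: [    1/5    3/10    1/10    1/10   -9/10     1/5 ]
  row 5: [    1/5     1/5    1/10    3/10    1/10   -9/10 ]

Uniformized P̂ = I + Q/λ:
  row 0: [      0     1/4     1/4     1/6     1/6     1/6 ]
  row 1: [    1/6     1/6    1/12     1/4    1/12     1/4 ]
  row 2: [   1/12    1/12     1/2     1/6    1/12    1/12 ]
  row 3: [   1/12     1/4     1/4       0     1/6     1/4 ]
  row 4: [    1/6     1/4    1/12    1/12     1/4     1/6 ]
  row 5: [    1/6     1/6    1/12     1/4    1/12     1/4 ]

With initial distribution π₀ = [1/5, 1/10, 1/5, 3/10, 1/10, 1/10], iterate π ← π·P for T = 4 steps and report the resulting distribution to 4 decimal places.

t=0: π = [0.2000, 0.1000, 0.2000, 0.3000, 0.1000, 0.1000]
t=1: π = [0.0917, 0.2000, 0.2500, 0.1250, 0.1417, 0.1917]
t=2: π = [0.1201, 0.1757, 0.2236, 0.1667, 0.1250, 0.1889]
t=3: π = [0.1141, 0.1823, 0.2243, 0.1589, 0.1281, 0.1923]
t=4: π = [0.1157, 0.1814, 0.2223, 0.1607, 0.1274, 0.1924]

π = [0.1157, 0.1814, 0.2223, 0.1607, 0.1274, 0.1924]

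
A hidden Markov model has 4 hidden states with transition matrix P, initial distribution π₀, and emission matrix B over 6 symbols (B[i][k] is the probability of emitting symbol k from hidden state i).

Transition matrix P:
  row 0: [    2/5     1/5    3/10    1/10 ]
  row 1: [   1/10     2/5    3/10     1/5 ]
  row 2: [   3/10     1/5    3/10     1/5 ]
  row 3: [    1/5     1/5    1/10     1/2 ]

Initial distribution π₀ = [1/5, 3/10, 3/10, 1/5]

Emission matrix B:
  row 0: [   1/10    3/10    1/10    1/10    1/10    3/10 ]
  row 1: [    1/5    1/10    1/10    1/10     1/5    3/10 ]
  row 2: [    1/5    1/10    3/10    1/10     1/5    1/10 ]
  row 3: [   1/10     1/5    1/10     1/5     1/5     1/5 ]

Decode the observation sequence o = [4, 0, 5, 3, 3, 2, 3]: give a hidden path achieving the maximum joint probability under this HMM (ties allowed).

path = [1, 1, 1, 3, 3, 3, 3]

t=0: δ = [2.000e-02, 6.000e-02, 6.000e-02, 4.000e-02]  (obs o_0=4)
t=1: δ = [1.800e-03, 4.800e-03, 3.600e-03, 2.000e-03]  ψ = [2, 1, 1, 3]  (obs o_1=0)
t=2: δ = [3.240e-04, 5.760e-04, 1.440e-04, 2.000e-04]  ψ = [2, 1, 1, 3]  (obs o_2=5)
t=3: δ = [1.296e-05, 2.304e-05, 1.728e-05, 2.304e-05]  ψ = [0, 1, 1, 1]  (obs o_3=3)
t=4: δ = [5.184e-07, 9.216e-07, 6.912e-07, 2.304e-06]  ψ = [0, 1, 1, 3]  (obs o_4=3)
t=5: δ = [4.608e-08, 4.608e-08, 8.294e-08, 1.152e-07]  ψ = [3, 3, 1, 3]  (obs o_5=2)
t=6: δ = [2.488e-09, 2.304e-09, 2.488e-09, 1.152e-08]  ψ = [2, 3, 2, 3]  (obs o_6=3)
backtrack: best end state = 3; path = [1, 1, 1, 3, 3, 3, 3]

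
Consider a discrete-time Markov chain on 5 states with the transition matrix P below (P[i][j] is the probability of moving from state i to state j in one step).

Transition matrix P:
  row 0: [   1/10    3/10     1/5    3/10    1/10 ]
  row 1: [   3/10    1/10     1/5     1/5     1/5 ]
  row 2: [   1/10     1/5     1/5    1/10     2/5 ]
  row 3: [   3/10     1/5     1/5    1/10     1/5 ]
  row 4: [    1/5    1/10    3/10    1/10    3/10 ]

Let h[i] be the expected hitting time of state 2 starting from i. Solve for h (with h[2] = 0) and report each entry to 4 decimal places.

First-step conditioning: h[2] = 0; for i ≠ 2, h[i] = 1 + Σ_k P[i][k]·h[k].
  h[0] = 1 + 1/10·h[0] + 3/10·h[1] + 3/10·h[3] + 1/10·h[4]
  h[1] = 1 + 3/10·h[0] + 1/10·h[1] + 1/5·h[3] + 1/5·h[4]
  h[3] = 1 + 3/10·h[0] + 1/5·h[1] + 1/10·h[3] + 1/5·h[4]
  h[4] = 1 + 1/5·h[0] + 1/10·h[1] + 1/10·h[3] + 3/10·h[4]
Solving the 4×4 linear system over states ≠ 2 gives exactly h = [216/47, 214/47, 0, 214/47, 190/47] (h[2] = 0 is the target).

h = [4.5957, 4.5532, 0.0000, 4.5532, 4.0426]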